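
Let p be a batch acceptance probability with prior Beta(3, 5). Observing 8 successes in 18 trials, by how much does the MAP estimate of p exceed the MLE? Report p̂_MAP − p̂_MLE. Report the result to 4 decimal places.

MAP − MLE = -0.0278

Posterior is Beta(11, 15); MAP = (11−1)/(26−2) = 10/24 ≈ 0.41667.
MLE ignores the prior: p̂_MLE = k/n = 8/18 ≈ 0.44444.
Difference = 10/24 − 8/18 = -1/36 ≈ -0.0278.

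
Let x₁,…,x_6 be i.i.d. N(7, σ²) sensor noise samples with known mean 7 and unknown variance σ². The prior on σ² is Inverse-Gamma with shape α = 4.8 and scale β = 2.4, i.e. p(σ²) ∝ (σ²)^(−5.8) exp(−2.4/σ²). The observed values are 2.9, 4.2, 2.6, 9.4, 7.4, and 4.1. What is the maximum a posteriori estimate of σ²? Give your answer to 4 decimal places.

Sum of squared deviations about the known mean: SS = (2.9−7)² + (4.2−7)² + (2.6−7)² + (9.4−7)² + (7.4−7)² + (4.1−7)² = 58.34.
The Normal likelihood contributes (σ²)^(−n/2) exp(−SS/(2σ²)), so the posterior is Inverse-Gamma(α + n/2, β + SS/2) = Inverse-Gamma(7.8, 31.57).
The mode of Inverse-Gamma(a, b) is b/(a+1) = 31.57/8.8 ≈ 3.5875.

σ̂²_MAP = 3.5875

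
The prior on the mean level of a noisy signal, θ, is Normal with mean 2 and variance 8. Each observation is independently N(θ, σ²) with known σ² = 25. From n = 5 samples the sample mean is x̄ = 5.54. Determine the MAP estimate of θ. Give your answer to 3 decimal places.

n = 5, x̄ = 5.54.
For a Normal prior and Normal likelihood with known variance, the posterior is Normal; its mode equals its mean, the precision-weighted average.
Prior precision 1/σ₀² = 1/8 = 0.125; data precision n/σ² = 5/25 = 0.2.
θ̂ = (0.125·2 + 0.2·5.54) / (0.125 + 0.2) = 1.358/0.325 = 1358/325 ≈ 4.178.

θ̂_MAP = 4.178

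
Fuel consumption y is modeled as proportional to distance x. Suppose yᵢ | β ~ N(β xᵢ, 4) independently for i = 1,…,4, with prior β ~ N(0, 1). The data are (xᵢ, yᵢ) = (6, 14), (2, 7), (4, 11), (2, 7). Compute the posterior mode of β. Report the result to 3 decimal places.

log p(β | y) = −Σ(yᵢ − βxᵢ)²/(2·4) − β²/(2·1) + const.
Setting the derivative to zero: Σxᵢ(yᵢ − βxᵢ)/4 − β/1 = 0, so β = Σxᵢyᵢ / (Σxᵢ² + σ²/τ²).
Σxᵢyᵢ = 6·14 + 2·7 + 4·11 + 2·7 = 156; Σxᵢ² = 60; σ²/τ² = 4.
β̂_MAP = 156 / (60 + 4) = 156/64 ≈ 2.438.

β̂_MAP = 2.438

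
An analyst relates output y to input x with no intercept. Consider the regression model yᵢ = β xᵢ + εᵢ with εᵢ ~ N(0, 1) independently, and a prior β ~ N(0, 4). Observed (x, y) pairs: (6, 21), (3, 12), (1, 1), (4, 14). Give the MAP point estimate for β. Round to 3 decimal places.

log p(β | y) = −Σ(yᵢ − βxᵢ)²/(2·1) − β²/(2·4) + const.
Setting the derivative to zero: Σxᵢ(yᵢ − βxᵢ)/1 − β/4 = 0, so β = Σxᵢyᵢ / (Σxᵢ² + σ²/τ²).
Σxᵢyᵢ = 6·21 + 3·12 + 1·1 + 4·14 = 219; Σxᵢ² = 62; σ²/τ² = 0.25.
β̂_MAP = 219 / (62 + 0.25) = 219/62.25 ≈ 3.518.

β̂_MAP = 3.518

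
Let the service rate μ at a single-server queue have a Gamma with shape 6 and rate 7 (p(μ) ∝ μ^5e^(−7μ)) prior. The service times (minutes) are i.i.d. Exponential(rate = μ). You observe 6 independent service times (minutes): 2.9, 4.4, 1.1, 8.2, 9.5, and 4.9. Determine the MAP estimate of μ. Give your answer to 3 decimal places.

The Exponential(rate=μ) likelihood is ∝ μ^n e^(−μΣtᵢ). Here n = 6 and Σtᵢ = 2.9 + 4.4 + 1.1 + 8.2 + 9.5 + 4.9 = 31.
Posterior ∝ μ^5e^(−7μ) · μ^6e^(−31μ) = μ^11e^(−38μ), i.e. Gamma(12, 38).
Mode = (a−1)/b = 11/38 ≈ 0.289.

μ̂_MAP = 0.289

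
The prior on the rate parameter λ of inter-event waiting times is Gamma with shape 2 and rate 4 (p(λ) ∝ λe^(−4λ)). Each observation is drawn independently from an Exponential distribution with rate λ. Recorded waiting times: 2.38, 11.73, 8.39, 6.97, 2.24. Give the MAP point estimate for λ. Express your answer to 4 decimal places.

λ̂_MAP = 0.1680

The Exponential(rate=λ) likelihood is ∝ λ^n e^(−λΣtᵢ). Here n = 5 and Σtᵢ = 2.38 + 11.73 + 8.39 + 6.97 + 2.24 = 31.71.
Posterior ∝ λe^(−4λ) · λ^5e^(−31.71λ) = λ^6e^(−35.71λ), i.e. Gamma(7, 35.71).
Mode = (a−1)/b = 6/35.71 ≈ 0.1680.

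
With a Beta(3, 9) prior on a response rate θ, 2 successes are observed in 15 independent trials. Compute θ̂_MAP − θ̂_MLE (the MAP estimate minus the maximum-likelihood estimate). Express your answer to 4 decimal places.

Posterior is Beta(5, 22); MAP = (5−1)/(27−2) = 4/25 ≈ 0.16000.
MLE ignores the prior: θ̂_MLE = k/n = 2/15 ≈ 0.13333.
Difference = 4/25 − 2/15 = 2/75 ≈ 0.0267.

MAP − MLE = 0.0267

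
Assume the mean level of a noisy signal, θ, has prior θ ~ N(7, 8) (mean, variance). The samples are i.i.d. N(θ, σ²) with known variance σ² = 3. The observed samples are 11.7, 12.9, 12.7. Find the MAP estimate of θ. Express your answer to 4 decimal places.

θ̂_MAP = 11.8296

n = 3; x̄ = (11.7 + 12.9 + 12.7)/3 = 37.3/3 = 373/30 ≈ 12.4333.
For a Normal prior and Normal likelihood with known variance, the posterior is Normal; its mode equals its mean, the precision-weighted average.
Prior precision 1/σ₀² = 1/8 = 0.125; data precision n/σ² = 3/3 = 1.
θ̂ = (0.125·7 + 1·(373/30)) / (0.125 + 1) = (1597/120)/1.125 = 1597/135 ≈ 11.8296.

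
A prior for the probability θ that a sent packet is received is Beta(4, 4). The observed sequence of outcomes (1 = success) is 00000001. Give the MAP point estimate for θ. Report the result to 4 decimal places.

Prior: Beta(4, 4).
Data: 1 success in 8 trials (from the sequence). The binomial likelihood contributes θ(1−θ)^7, so the posterior is Beta(4+1, 4+7) = Beta(5, 11).
For Beta(a, b) with a, b > 1 the mode is (a−1)/(a+b−2) = 4/14 ≈ 0.2857.

θ̂_MAP = 0.2857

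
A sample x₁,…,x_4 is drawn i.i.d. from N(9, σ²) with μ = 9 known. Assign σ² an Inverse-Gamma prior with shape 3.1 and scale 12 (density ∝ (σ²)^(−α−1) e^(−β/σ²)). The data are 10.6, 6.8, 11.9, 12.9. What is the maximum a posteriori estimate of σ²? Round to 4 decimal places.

σ̂²_MAP = 4.5098

Sum of squared deviations about the known mean: SS = (10.6−9)² + (6.8−9)² + (11.9−9)² + (12.9−9)² = 31.02.
The Normal likelihood contributes (σ²)^(−n/2) exp(−SS/(2σ²)), so the posterior is Inverse-Gamma(α + n/2, β + SS/2) = Inverse-Gamma(5.1, 27.51).
The mode of Inverse-Gamma(a, b) is b/(a+1) = 27.51/6.1 ≈ 4.5098.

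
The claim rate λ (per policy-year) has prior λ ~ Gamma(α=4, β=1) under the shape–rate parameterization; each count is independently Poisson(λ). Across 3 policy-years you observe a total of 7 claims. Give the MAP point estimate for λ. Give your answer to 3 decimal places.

λ̂_MAP = 2.500

Σxᵢ = 7, n = 3.
Posterior ∝ λ^3e^(−1λ) · λ^7e^(−3λ) = λ^10e^(−4λ), i.e. Gamma(shape=11, rate=4).
The mode of a Gamma(a, b) with a ≥ 1 (shape–rate) is (a−1)/b = 10/4 ≈ 2.500.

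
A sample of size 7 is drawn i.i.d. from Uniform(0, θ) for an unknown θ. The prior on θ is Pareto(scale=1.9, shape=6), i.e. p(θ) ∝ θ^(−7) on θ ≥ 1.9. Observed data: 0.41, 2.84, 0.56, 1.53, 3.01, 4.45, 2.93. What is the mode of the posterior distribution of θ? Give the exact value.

θ̂_MAP = 4.45

The Uniform(0, θ) likelihood is θ^(−n) for θ ≥ max(xᵢ), zero otherwise. Here max(xᵢ) = 4.45.
Posterior ∝ θ^(−7) · θ^(−7) = θ^(−14) on θ ≥ max(1.9, 4.45) = 4.45.
This density is strictly decreasing in θ, so the posterior mode lies at the lower boundary of the support.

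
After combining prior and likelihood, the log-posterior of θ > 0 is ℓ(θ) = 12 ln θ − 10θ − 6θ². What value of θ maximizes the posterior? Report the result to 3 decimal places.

θ̂_MAP = 0.667

ℓ'(θ) = 12/θ − 10 − 12θ. Setting this to zero and multiplying by θ: 12θ² + 10θ − 12 = 0.
θ = (−10 + √(10² + 4·12·12)) / (2·12) = (−10 + √676) / 24 = (−10 + 26)/24 = 2/3.
ℓ''(θ) = −12/θ² − 12 < 0, confirming a maximum.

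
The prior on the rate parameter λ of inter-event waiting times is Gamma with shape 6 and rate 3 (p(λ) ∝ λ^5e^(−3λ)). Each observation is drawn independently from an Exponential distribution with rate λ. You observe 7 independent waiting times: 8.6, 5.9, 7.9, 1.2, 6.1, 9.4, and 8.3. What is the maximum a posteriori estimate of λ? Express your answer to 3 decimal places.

The Exponential(rate=λ) likelihood is ∝ λ^n e^(−λΣtᵢ). Here n = 7 and Σtᵢ = 8.6 + 5.9 + 7.9 + 1.2 + 6.1 + 9.4 + 8.3 = 47.4.
Posterior ∝ λ^5e^(−3λ) · λ^7e^(−47.4λ) = λ^12e^(−50.4λ), i.e. Gamma(13, 50.4).
Mode = (a−1)/b = 12/50.4 ≈ 0.238.

λ̂_MAP = 0.238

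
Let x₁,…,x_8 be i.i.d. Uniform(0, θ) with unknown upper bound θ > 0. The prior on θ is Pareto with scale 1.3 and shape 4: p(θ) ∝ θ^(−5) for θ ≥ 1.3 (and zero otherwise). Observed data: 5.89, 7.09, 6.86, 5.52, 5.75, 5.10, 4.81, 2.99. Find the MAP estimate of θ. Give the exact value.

The Uniform(0, θ) likelihood is θ^(−n) for θ ≥ max(xᵢ), zero otherwise. Here max(xᵢ) = 7.09.
Posterior ∝ θ^(−5) · θ^(−8) = θ^(−13) on θ ≥ max(1.3, 7.09) = 7.09.
This density is strictly decreasing in θ, so the posterior mode lies at the lower boundary of the support.

θ̂_MAP = 7.09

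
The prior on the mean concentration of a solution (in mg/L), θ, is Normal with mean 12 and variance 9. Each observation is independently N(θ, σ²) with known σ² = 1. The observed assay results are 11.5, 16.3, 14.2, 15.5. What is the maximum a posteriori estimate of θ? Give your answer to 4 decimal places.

n = 4; x̄ = (11.5 + 16.3 + 14.2 + 15.5)/4 = 57.5/4 = 14.375.
For a Normal prior and Normal likelihood with known variance, the posterior is Normal; its mode equals its mean, the precision-weighted average.
Prior precision 1/σ₀² = 1/9; data precision n/σ² = 4/1 = 4.
θ̂ = ((1/9)·12 + 4·14.375) / (1/9 + 4) = (353/6)/(37/9) = 1059/74 ≈ 14.3108.

θ̂_MAP = 14.3108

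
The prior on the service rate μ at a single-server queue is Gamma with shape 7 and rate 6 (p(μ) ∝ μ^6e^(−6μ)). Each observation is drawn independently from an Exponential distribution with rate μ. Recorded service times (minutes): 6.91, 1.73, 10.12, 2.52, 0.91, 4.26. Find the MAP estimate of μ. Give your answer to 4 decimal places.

The Exponential(rate=μ) likelihood is ∝ μ^n e^(−μΣtᵢ). Here n = 6 and Σtᵢ = 6.91 + 1.73 + 10.12 + 2.52 + 0.91 + 4.26 = 26.45.
Posterior ∝ μ^6e^(−6μ) · μ^6e^(−26.45μ) = μ^12e^(−32.45μ), i.e. Gamma(13, 32.45).
Mode = (a−1)/b = 12/32.45 ≈ 0.3698.

μ̂_MAP = 0.3698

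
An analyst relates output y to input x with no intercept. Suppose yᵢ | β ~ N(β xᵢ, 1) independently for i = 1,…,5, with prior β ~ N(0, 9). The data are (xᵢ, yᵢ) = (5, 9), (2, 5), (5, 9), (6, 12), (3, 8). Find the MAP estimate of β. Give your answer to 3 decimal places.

β̂_MAP = 1.978

log p(β | y) = −Σ(yᵢ − βxᵢ)²/(2·1) − β²/(2·9) + const.
Setting the derivative to zero: Σxᵢ(yᵢ − βxᵢ)/1 − β/9 = 0, so β = Σxᵢyᵢ / (Σxᵢ² + σ²/τ²).
Σxᵢyᵢ = 5·9 + 2·5 + 5·9 + 6·12 + 3·8 = 196; Σxᵢ² = 99; σ²/τ² = 1/9.
β̂_MAP = 196 / (99 + 1/9) = 196/(892/9) = 441/223 ≈ 1.978.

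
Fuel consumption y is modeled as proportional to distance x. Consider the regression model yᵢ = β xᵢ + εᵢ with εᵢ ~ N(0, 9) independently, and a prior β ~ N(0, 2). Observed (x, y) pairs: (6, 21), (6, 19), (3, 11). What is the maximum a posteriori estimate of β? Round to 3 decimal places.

log p(β | y) = −Σ(yᵢ − βxᵢ)²/(2·9) − β²/(2·2) + const.
Setting the derivative to zero: Σxᵢ(yᵢ − βxᵢ)/9 − β/2 = 0, so β = Σxᵢyᵢ / (Σxᵢ² + σ²/τ²).
Σxᵢyᵢ = 6·21 + 6·19 + 3·11 = 273; Σxᵢ² = 81; σ²/τ² = 4.5.
β̂_MAP = 273 / (81 + 4.5) = 273/85.5 ≈ 3.193.

β̂_MAP = 3.193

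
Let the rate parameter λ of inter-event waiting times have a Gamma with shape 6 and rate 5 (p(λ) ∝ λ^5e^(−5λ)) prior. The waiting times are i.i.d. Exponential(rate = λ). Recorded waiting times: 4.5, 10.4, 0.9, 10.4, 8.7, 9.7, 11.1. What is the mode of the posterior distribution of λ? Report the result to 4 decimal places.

λ̂_MAP = 0.1977

The Exponential(rate=λ) likelihood is ∝ λ^n e^(−λΣtᵢ). Here n = 7 and Σtᵢ = 4.5 + 10.4 + 0.9 + 10.4 + 8.7 + 9.7 + 11.1 = 55.7.
Posterior ∝ λ^5e^(−5λ) · λ^7e^(−55.7λ) = λ^12e^(−60.7λ), i.e. Gamma(13, 60.7).
Mode = (a−1)/b = 12/60.7 ≈ 0.1977.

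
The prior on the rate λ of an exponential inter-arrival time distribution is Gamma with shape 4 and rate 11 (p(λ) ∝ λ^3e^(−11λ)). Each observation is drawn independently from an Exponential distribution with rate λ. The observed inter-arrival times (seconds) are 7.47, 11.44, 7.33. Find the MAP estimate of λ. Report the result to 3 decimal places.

The Exponential(rate=λ) likelihood is ∝ λ^n e^(−λΣtᵢ). Here n = 3 and Σtᵢ = 7.47 + 11.44 + 7.33 = 26.24.
Posterior ∝ λ^3e^(−11λ) · λ^3e^(−26.24λ) = λ^6e^(−37.24λ), i.e. Gamma(7, 37.24).
Mode = (a−1)/b = 6/37.24 ≈ 0.161.

λ̂_MAP = 0.161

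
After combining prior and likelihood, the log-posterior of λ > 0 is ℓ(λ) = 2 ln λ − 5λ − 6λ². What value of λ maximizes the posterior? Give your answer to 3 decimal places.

λ̂_MAP = 0.250

ℓ'(λ) = 2/λ − 5 − 12λ. Setting this to zero and multiplying by λ: 12λ² + 5λ − 2 = 0.
λ = (−5 + √(5² + 4·12·2)) / (2·12) = (−5 + √121) / 24 = (−5 + 11)/24 = 1/4.
ℓ''(λ) = −2/λ² − 12 < 0, confirming a maximum.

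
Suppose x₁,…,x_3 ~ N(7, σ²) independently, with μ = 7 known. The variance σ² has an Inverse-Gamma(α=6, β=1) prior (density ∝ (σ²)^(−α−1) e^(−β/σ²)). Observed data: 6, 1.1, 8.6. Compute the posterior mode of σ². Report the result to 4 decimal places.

Sum of squared deviations about the known mean: SS = (6−7)² + (1.1−7)² + (8.6−7)² = 38.37.
The Normal likelihood contributes (σ²)^(−n/2) exp(−SS/(2σ²)), so the posterior is Inverse-Gamma(α + n/2, β + SS/2) = Inverse-Gamma(7.5, 20.185).
The mode of Inverse-Gamma(a, b) is b/(a+1) = 20.185/8.5 ≈ 2.3747.

σ̂²_MAP = 2.3747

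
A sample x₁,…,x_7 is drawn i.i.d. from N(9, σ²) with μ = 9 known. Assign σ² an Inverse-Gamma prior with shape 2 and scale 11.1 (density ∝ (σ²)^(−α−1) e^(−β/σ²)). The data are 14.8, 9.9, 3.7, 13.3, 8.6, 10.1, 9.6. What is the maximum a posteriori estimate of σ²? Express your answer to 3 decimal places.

Sum of squared deviations about the known mean: SS = (14.8−9)² + (9.9−9)² + (3.7−9)² + (13.3−9)² + (8.6−9)² + (10.1−9)² + (9.6−9)² = 82.76.
The Normal likelihood contributes (σ²)^(−n/2) exp(−SS/(2σ²)), so the posterior is Inverse-Gamma(α + n/2, β + SS/2) = Inverse-Gamma(5.5, 52.48).
The mode of Inverse-Gamma(a, b) is b/(a+1) = 52.48/6.5 ≈ 8.074.

σ̂²_MAP = 8.074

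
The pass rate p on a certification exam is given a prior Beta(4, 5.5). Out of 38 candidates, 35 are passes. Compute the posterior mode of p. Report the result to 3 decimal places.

p̂_MAP = 0.835

Prior: Beta(4, 5.5).
Data: 35 successes in 38 trials. The binomial likelihood contributes p^35(1−p)^3, so the posterior is Beta(4+35, 5.5+3) = Beta(39, 8.5).
For Beta(a, b) with a, b > 1 the mode is (a−1)/(a+b−2) = 38/45.5 ≈ 0.835.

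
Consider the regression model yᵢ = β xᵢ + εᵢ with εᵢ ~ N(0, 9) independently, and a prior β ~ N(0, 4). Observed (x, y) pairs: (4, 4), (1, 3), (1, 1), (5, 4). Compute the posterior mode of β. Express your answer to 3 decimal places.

β̂_MAP = 0.884

log p(β | y) = −Σ(yᵢ − βxᵢ)²/(2·9) − β²/(2·4) + const.
Setting the derivative to zero: Σxᵢ(yᵢ − βxᵢ)/9 − β/4 = 0, so β = Σxᵢyᵢ / (Σxᵢ² + σ²/τ²).
Σxᵢyᵢ = 4·4 + 1·3 + 1·1 + 5·4 = 40; Σxᵢ² = 43; σ²/τ² = 2.25.
β̂_MAP = 40 / (43 + 2.25) = 40/45.25 ≈ 0.884.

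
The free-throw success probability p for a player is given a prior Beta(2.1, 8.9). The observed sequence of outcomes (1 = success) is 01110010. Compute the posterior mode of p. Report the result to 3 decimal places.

Prior: Beta(2.1, 8.9).
Data: 4 successes in 8 trials (from the sequence). The binomial likelihood contributes p^4(1−p)^4, so the posterior is Beta(2.1+4, 8.9+4) = Beta(6.1, 12.9).
For Beta(a, b) with a, b > 1 the mode is (a−1)/(a+b−2) = 5.1/17 ≈ 0.300.

p̂_MAP = 0.300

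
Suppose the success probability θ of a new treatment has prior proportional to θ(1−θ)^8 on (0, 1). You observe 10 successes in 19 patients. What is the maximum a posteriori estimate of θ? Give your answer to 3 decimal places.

The prior density ∝ θ(1−θ)^8 is the kernel of Beta(2, 9).
Data: 10 successes in 19 trials. The binomial likelihood contributes θ^10(1−θ)^9, so the posterior is Beta(2+10, 9+9) = Beta(12, 18).
For Beta(a, b) with a, b > 1 the mode is (a−1)/(a+b−2) = 11/28 ≈ 0.393.

θ̂_MAP = 0.393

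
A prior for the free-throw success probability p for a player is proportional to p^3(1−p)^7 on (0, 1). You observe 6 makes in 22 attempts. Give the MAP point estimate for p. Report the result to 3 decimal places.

The prior density ∝ p^3(1−p)^7 is the kernel of Beta(4, 8).
Data: 6 successes in 22 trials. The binomial likelihood contributes p^6(1−p)^16, so the posterior is Beta(4+6, 8+16) = Beta(10, 24).
For Beta(a, b) with a, b > 1 the mode is (a−1)/(a+b−2) = 9/32 ≈ 0.281.

p̂_MAP = 0.281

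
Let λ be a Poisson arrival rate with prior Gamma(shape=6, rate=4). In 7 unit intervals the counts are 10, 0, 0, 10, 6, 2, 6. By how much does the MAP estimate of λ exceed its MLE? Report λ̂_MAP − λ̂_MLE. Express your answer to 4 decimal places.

MAP − MLE = -1.3117

Σxᵢ = 34. Posterior is Gamma(40, 11); MAP = (40−1)/11 = 39/11 ≈ 3.54545.
MLE = x̄ = 34/7 ≈ 4.85714.
Difference = 39/11 − 34/7 = -101/77 ≈ -1.3117.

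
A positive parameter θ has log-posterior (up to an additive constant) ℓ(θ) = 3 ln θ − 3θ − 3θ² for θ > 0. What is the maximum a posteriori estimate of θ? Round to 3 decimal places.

ℓ'(θ) = 3/θ − 3 − 6θ. Setting this to zero and multiplying by θ: 6θ² + 3θ − 3 = 0.
θ = (−3 + √(3² + 4·6·3)) / (2·6) = (−3 + √81) / 12 = (−3 + 9)/12 = 1/2.
ℓ''(θ) = −3/θ² − 6 < 0, confirming a maximum.

θ̂_MAP = 0.500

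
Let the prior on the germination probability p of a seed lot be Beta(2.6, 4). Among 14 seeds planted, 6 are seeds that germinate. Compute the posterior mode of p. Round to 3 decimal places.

p̂_MAP = 0.409

Prior: Beta(2.6, 4).
Data: 6 successes in 14 trials. The binomial likelihood contributes p^6(1−p)^8, so the posterior is Beta(2.6+6, 4+8) = Beta(8.6, 12).
For Beta(a, b) with a, b > 1 the mode is (a−1)/(a+b−2) = 7.6/18.6 ≈ 0.409.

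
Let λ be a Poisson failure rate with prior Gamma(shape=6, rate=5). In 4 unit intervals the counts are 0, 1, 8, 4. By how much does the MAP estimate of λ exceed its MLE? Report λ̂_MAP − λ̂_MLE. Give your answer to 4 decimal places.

MAP − MLE = -1.2500

Σxᵢ = 13. Posterior is Gamma(19, 9); MAP = (19−1)/9 = 18/9 ≈ 2.00000.
MLE = x̄ = 13/4 ≈ 3.25000.
Difference = 18/9 − 13/4 = -5/4 ≈ -1.2500.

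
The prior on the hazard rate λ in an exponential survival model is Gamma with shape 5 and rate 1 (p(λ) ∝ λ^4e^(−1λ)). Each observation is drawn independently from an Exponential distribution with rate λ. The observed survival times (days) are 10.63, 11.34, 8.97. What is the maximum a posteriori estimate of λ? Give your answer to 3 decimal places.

The Exponential(rate=λ) likelihood is ∝ λ^n e^(−λΣtᵢ). Here n = 3 and Σtᵢ = 10.63 + 11.34 + 8.97 = 30.94.
Posterior ∝ λ^4e^(−1λ) · λ^3e^(−30.94λ) = λ^7e^(−31.94λ), i.e. Gamma(8, 31.94).
Mode = (a−1)/b = 7/31.94 ≈ 0.219.

λ̂_MAP = 0.219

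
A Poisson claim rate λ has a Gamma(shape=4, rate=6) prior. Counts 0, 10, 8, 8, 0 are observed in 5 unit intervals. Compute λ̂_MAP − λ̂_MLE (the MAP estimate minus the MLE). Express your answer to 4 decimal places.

MAP − MLE = -2.5636

Σxᵢ = 26. Posterior is Gamma(30, 11); MAP = (30−1)/11 = 29/11 ≈ 2.63636.
MLE = x̄ = 26/5 ≈ 5.20000.
Difference = 29/11 − 26/5 = -141/55 ≈ -2.5636.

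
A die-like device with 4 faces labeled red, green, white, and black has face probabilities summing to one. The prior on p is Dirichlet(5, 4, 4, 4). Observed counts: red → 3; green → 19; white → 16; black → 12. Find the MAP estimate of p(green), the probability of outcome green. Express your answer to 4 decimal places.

The posterior is Dirichlet(αᵢ + nᵢ) = Dirichlet(8, 23, 20, 16).
For a Dirichlet(a₁,…,a_K) with all aᵢ > 1, the mode has j-th component (aⱼ − 1)/(Σaᵢ − K).
Here Σaᵢ = 67 and K = 4, so p(green) = (23 − 1)/(67 − 4) = 22/63 ≈ 0.3492.

MAP estimate of p(green) = 0.3492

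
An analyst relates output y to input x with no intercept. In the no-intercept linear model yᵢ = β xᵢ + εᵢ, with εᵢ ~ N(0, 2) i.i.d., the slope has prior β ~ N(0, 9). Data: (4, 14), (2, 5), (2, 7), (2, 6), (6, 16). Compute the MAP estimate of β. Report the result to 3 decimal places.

log p(β | y) = −Σ(yᵢ − βxᵢ)²/(2·2) − β²/(2·9) + const.
Setting the derivative to zero: Σxᵢ(yᵢ − βxᵢ)/2 − β/9 = 0, so β = Σxᵢyᵢ / (Σxᵢ² + σ²/τ²).
Σxᵢyᵢ = 4·14 + 2·5 + 2·7 + 2·6 + 6·16 = 188; Σxᵢ² = 64; σ²/τ² = 2/9.
β̂_MAP = 188 / (64 + 2/9) = 188/(578/9) = 846/289 ≈ 2.927.

β̂_MAP = 2.927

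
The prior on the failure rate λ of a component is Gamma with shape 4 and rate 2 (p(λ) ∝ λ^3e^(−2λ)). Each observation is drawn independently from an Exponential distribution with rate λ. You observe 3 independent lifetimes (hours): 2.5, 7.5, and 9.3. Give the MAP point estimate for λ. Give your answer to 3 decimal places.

The Exponential(rate=λ) likelihood is ∝ λ^n e^(−λΣtᵢ). Here n = 3 and Σtᵢ = 2.5 + 7.5 + 9.3 = 19.3.
Posterior ∝ λ^3e^(−2λ) · λ^3e^(−19.3λ) = λ^6e^(−21.3λ), i.e. Gamma(7, 21.3).
Mode = (a−1)/b = 6/21.3 ≈ 0.282.

λ̂_MAP = 0.282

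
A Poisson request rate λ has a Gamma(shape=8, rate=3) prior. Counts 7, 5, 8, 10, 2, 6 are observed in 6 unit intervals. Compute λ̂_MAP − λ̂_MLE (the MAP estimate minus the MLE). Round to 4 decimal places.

Σxᵢ = 38. Posterior is Gamma(46, 9); MAP = (46−1)/9 = 45/9 ≈ 5.00000.
MLE = x̄ = 38/6 ≈ 6.33333.
Difference = 45/9 − 38/6 = -4/3 ≈ -1.3333.

MAP − MLE = -1.3333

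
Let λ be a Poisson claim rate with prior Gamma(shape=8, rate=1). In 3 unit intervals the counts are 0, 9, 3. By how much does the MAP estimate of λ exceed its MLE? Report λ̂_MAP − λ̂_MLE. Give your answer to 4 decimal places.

MAP − MLE = 0.7500

Σxᵢ = 12. Posterior is Gamma(20, 4); MAP = (20−1)/4 = 19/4 ≈ 4.75000.
MLE = x̄ = 12/3 ≈ 4.00000.
Difference = 19/4 − 12/3 = 3/4 ≈ 0.7500.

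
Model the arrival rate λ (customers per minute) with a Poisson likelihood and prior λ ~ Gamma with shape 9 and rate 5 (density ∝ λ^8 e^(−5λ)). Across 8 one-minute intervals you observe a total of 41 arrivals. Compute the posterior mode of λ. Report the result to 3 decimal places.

Σxᵢ = 41, n = 8.
Posterior ∝ λ^8e^(−5λ) · λ^41e^(−8λ) = λ^49e^(−13λ), i.e. Gamma(shape=50, rate=13).
The mode of a Gamma(a, b) with a ≥ 1 (shape–rate) is (a−1)/b = 49/13 ≈ 3.769.

λ̂_MAP = 3.769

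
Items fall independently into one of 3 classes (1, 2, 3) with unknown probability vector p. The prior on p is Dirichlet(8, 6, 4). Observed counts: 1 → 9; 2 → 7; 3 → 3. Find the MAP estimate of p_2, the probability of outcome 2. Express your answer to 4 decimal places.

The posterior is Dirichlet(αᵢ + nᵢ) = Dirichlet(17, 13, 7).
For a Dirichlet(a₁,…,a_K) with all aᵢ > 1, the mode has j-th component (aⱼ − 1)/(Σaᵢ − K).
Here Σaᵢ = 37 and K = 3, so p_2 = (13 − 1)/(37 − 3) = 12/34 ≈ 0.3529.

MAP estimate: 0.3529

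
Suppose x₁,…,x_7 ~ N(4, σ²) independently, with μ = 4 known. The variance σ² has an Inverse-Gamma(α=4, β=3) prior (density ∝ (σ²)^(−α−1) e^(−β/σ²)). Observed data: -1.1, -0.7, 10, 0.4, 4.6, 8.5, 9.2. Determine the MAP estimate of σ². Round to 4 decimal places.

σ̂²_MAP = 8.8653

Sum of squared deviations about the known mean: SS = (-1.1−4)² + (-0.7−4)² + (10−4)² + (0.4−4)² + (4.6−4)² + (8.5−4)² + (9.2−4)² = 144.71.
The Normal likelihood contributes (σ²)^(−n/2) exp(−SS/(2σ²)), so the posterior is Inverse-Gamma(α + n/2, β + SS/2) = Inverse-Gamma(7.5, 75.355).
The mode of Inverse-Gamma(a, b) is b/(a+1) = 75.355/8.5 ≈ 8.8653.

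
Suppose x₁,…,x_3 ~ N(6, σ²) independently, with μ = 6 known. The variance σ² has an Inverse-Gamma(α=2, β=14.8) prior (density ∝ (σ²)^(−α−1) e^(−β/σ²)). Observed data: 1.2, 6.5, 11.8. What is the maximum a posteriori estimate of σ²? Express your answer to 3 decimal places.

Sum of squared deviations about the known mean: SS = (1.2−6)² + (6.5−6)² + (11.8−6)² = 56.93.
The Normal likelihood contributes (σ²)^(−n/2) exp(−SS/(2σ²)), so the posterior is Inverse-Gamma(α + n/2, β + SS/2) = Inverse-Gamma(3.5, 43.265).
The mode of Inverse-Gamma(a, b) is b/(a+1) = 43.265/4.5 ≈ 9.614.

σ̂²_MAP = 9.614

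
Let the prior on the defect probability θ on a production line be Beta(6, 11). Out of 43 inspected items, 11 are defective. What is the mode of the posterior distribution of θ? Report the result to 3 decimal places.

θ̂_MAP = 0.276

Prior: Beta(6, 11).
Data: 11 successes in 43 trials. The binomial likelihood contributes θ^11(1−θ)^32, so the posterior is Beta(6+11, 11+32) = Beta(17, 43).
For Beta(a, b) with a, b > 1 the mode is (a−1)/(a+b−2) = 16/58 ≈ 0.276.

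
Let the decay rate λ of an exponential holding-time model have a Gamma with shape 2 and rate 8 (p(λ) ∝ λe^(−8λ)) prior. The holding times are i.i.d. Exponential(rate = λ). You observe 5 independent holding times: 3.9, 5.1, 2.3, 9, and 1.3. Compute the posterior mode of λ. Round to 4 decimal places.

λ̂_MAP = 0.2027

The Exponential(rate=λ) likelihood is ∝ λ^n e^(−λΣtᵢ). Here n = 5 and Σtᵢ = 3.9 + 5.1 + 2.3 + 9 + 1.3 = 21.6.
Posterior ∝ λe^(−8λ) · λ^5e^(−21.6λ) = λ^6e^(−29.6λ), i.e. Gamma(7, 29.6).
Mode = (a−1)/b = 6/29.6 ≈ 0.2027.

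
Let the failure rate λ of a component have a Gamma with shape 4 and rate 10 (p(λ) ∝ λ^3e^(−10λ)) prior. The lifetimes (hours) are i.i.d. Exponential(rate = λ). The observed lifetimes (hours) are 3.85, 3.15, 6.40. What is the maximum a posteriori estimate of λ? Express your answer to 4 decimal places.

The Exponential(rate=λ) likelihood is ∝ λ^n e^(−λΣtᵢ). Here n = 3 and Σtᵢ = 3.85 + 3.15 + 6.40 = 13.40.
Posterior ∝ λ^3e^(−10λ) · λ^3e^(−13.40λ) = λ^6e^(−23.40λ), i.e. Gamma(7, 23.40).
Mode = (a−1)/b = 6/23.40 ≈ 0.2564.

λ̂_MAP = 0.2564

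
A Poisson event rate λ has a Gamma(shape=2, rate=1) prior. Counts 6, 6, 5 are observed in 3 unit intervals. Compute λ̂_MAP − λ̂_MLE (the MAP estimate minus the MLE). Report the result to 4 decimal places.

MAP − MLE = -1.1667

Σxᵢ = 17. Posterior is Gamma(19, 4); MAP = (19−1)/4 = 18/4 ≈ 4.50000.
MLE = x̄ = 17/3 ≈ 5.66667.
Difference = 18/4 − 17/3 = -7/6 ≈ -1.1667.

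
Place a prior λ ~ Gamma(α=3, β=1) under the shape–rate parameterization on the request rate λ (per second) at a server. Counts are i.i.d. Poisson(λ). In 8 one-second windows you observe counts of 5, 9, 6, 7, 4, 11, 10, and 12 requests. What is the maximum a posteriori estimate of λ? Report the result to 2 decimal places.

Σxᵢ = 5+9+6+7+4+11+10+12 = 64, with n = 8.
Posterior ∝ λ^2e^(−1λ) · λ^64e^(−8λ) = λ^66e^(−9λ), i.e. Gamma(shape=67, rate=9).
The mode of a Gamma(a, b) with a ≥ 1 (shape–rate) is (a−1)/b = 66/9 ≈ 7.33.

λ̂_MAP = 7.33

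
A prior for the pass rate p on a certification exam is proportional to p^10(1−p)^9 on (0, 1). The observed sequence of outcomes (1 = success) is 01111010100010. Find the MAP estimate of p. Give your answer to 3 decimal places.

p̂_MAP = 0.515

The prior density ∝ p^10(1−p)^9 is the kernel of Beta(11, 10).
Data: 7 successes in 14 trials (from the sequence). The binomial likelihood contributes p^7(1−p)^7, so the posterior is Beta(11+7, 10+7) = Beta(18, 17).
For Beta(a, b) with a, b > 1 the mode is (a−1)/(a+b−2) = 17/33 ≈ 0.515.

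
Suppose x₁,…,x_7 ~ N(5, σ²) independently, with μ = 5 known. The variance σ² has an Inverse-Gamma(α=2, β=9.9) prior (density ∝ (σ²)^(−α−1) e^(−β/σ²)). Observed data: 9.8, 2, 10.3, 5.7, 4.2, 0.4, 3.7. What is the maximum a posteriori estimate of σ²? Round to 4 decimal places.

Sum of squared deviations about the known mean: SS = (9.8−5)² + (2−5)² + (10.3−5)² + (5.7−5)² + (4.2−5)² + (0.4−5)² + (3.7−5)² = 84.11.
The Normal likelihood contributes (σ²)^(−n/2) exp(−SS/(2σ²)), so the posterior is Inverse-Gamma(α + n/2, β + SS/2) = Inverse-Gamma(5.5, 51.955).
The mode of Inverse-Gamma(a, b) is b/(a+1) = 51.955/6.5 ≈ 7.9931.

σ̂²_MAP = 7.9931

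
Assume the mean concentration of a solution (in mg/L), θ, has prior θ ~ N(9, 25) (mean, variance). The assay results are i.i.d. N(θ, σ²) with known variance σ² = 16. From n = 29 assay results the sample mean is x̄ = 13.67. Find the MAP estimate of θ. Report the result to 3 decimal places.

n = 29, x̄ = 13.67.
For a Normal prior and Normal likelihood with known variance, the posterior is Normal; its mode equals its mean, the precision-weighted average.
Prior precision 1/σ₀² = 1/25 = 0.04; data precision n/σ² = 29/16 = 1.8125.
θ̂ = (0.04·9 + 1.8125·13.67) / (0.04 + 1.8125) = 25.136875/1.8525 = 40219/2964 ≈ 13.569.

θ̂_MAP = 13.569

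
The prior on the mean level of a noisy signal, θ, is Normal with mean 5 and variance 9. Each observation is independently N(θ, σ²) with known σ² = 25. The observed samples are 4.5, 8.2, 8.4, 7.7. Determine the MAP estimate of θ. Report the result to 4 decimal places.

n = 4; x̄ = (4.5 + 8.2 + 8.4 + 7.7)/4 = 28.8/4 = 7.2.
For a Normal prior and Normal likelihood with known variance, the posterior is Normal; its mode equals its mean, the precision-weighted average.
Prior precision 1/σ₀² = 1/9; data precision n/σ² = 4/25 = 0.16.
θ̂ = ((1/9)·5 + 0.16·7.2) / (1/9 + 0.16) = (1921/1125)/(61/225) = 1921/305 ≈ 6.2984.

θ̂_MAP = 6.2984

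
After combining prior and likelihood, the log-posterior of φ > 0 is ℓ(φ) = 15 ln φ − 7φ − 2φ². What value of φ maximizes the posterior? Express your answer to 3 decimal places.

φ̂_MAP = 1.250

ℓ'(φ) = 15/φ − 7 − 4φ. Setting this to zero and multiplying by φ: 4φ² + 7φ − 15 = 0.
φ = (−7 + √(7² + 4·4·15)) / (2·4) = (−7 + √289) / 8 = (−7 + 17)/8 = 5/4.
ℓ''(φ) = −15/φ² − 4 < 0, confirming a maximum.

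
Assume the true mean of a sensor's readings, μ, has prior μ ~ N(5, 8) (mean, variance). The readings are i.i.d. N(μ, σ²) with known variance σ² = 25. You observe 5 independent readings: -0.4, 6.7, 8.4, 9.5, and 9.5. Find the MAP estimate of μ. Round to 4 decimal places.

n = 5; x̄ = ((-0.4) + 6.7 + 8.4 + 9.5 + 9.5)/5 = 33.7/5 = 6.74.
For a Normal prior and Normal likelihood with known variance, the posterior is Normal; its mode equals its mean, the precision-weighted average.
Prior precision 1/σ₀² = 1/8 = 0.125; data precision n/σ² = 5/25 = 0.2.
μ̂ = (0.125·5 + 0.2·6.74) / (0.125 + 0.2) = 1.973/0.325 = 1973/325 ≈ 6.0708.

μ̂_MAP = 6.0708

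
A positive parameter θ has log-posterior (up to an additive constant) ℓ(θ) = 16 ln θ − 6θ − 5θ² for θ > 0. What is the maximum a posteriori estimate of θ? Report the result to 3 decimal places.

θ̂_MAP = 1.000

ℓ'(θ) = 16/θ − 6 − 10θ. Setting this to zero and multiplying by θ: 10θ² + 6θ − 16 = 0.
θ = (−6 + √(6² + 4·10·16)) / (2·10) = (−6 + √676) / 20 = (−6 + 26)/20 = 1.
ℓ''(θ) = −16/θ² − 10 < 0, confirming a maximum.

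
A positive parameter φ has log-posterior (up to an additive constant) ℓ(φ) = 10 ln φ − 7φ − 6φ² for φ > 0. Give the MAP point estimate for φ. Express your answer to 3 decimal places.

ℓ'(φ) = 10/φ − 7 − 12φ. Setting this to zero and multiplying by φ: 12φ² + 7φ − 10 = 0.
φ = (−7 + √(7² + 4·12·10)) / (2·12) = (−7 + √529) / 24 = (−7 + 23)/24 = 2/3.
ℓ''(φ) = −10/φ² − 12 < 0, confirming a maximum.

φ̂_MAP = 0.667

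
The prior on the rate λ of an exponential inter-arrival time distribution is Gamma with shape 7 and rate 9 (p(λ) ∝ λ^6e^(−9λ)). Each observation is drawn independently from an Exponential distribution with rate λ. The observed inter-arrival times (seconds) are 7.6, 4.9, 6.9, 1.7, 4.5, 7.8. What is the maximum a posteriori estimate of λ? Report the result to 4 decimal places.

The Exponential(rate=λ) likelihood is ∝ λ^n e^(−λΣtᵢ). Here n = 6 and Σtᵢ = 7.6 + 4.9 + 6.9 + 1.7 + 4.5 + 7.8 = 33.4.
Posterior ∝ λ^6e^(−9λ) · λ^6e^(−33.4λ) = λ^12e^(−42.4λ), i.e. Gamma(13, 42.4).
Mode = (a−1)/b = 12/42.4 ≈ 0.2830.

λ̂_MAP = 0.2830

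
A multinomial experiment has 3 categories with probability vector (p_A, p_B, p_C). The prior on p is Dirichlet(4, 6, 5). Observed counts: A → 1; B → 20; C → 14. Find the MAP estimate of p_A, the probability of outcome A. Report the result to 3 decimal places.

MAP estimate of p_A = 0.085

The posterior is Dirichlet(αᵢ + nᵢ) = Dirichlet(5, 26, 19).
For a Dirichlet(a₁,…,a_K) with all aᵢ > 1, the mode has j-th component (aⱼ − 1)/(Σaᵢ − K).
Here Σaᵢ = 50 and K = 3, so p_A = (5 − 1)/(50 − 3) = 4/47 ≈ 0.085.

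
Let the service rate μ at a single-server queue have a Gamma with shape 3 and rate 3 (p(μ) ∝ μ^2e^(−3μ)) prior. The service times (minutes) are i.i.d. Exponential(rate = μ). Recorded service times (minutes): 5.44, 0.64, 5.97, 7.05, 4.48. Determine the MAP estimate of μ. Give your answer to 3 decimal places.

The Exponential(rate=μ) likelihood is ∝ μ^n e^(−μΣtᵢ). Here n = 5 and Σtᵢ = 5.44 + 0.64 + 5.97 + 7.05 + 4.48 = 23.58.
Posterior ∝ μ^2e^(−3μ) · μ^5e^(−23.58μ) = μ^7e^(−26.58μ), i.e. Gamma(8, 26.58).
Mode = (a−1)/b = 7/26.58 ≈ 0.263.

μ̂_MAP = 0.263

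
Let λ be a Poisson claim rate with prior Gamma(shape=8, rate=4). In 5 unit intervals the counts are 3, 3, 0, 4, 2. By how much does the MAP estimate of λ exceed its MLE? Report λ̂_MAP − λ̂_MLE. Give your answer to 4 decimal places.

Σxᵢ = 12. Posterior is Gamma(20, 9); MAP = (20−1)/9 = 19/9 ≈ 2.11111.
MLE = x̄ = 12/5 ≈ 2.40000.
Difference = 19/9 − 12/5 = -13/45 ≈ -0.2889.

MAP − MLE = -0.2889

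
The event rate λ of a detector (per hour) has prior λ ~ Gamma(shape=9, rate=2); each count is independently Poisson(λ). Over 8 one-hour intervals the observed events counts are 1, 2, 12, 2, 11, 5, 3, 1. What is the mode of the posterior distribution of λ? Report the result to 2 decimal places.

λ̂_MAP = 4.50

Σxᵢ = 1+2+12+2+11+5+3+1 = 37, with n = 8.
Posterior ∝ λ^8e^(−2λ) · λ^37e^(−8λ) = λ^45e^(−10λ), i.e. Gamma(shape=46, rate=10).
The mode of a Gamma(a, b) with a ≥ 1 (shape–rate) is (a−1)/b = 45/10 ≈ 4.50.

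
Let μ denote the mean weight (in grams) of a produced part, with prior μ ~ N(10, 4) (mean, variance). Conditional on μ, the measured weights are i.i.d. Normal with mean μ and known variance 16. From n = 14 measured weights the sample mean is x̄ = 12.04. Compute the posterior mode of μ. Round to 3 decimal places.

n = 14, x̄ = 12.04.
For a Normal prior and Normal likelihood with known variance, the posterior is Normal; its mode equals its mean, the precision-weighted average.
Prior precision 1/σ₀² = 1/4 = 0.25; data precision n/σ² = 14/16 = 0.875.
μ̂ = (0.25·10 + 0.875·12.04) / (0.25 + 0.875) = 13.035/1.125 = 869/75 ≈ 11.587.

μ̂_MAP = 11.587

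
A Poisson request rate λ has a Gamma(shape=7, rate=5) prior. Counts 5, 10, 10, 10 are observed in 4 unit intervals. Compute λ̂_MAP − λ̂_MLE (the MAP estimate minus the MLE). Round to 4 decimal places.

Σxᵢ = 35. Posterior is Gamma(42, 9); MAP = (42−1)/9 = 41/9 ≈ 4.55556.
MLE = x̄ = 35/4 ≈ 8.75000.
Difference = 41/9 − 35/4 = -151/36 ≈ -4.1944.

MAP − MLE = -4.1944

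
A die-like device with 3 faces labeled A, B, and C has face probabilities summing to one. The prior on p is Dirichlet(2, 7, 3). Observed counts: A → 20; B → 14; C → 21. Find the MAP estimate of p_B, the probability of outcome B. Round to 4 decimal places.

MAP estimate of p_B = 0.3125

The posterior is Dirichlet(αᵢ + nᵢ) = Dirichlet(22, 21, 24).
For a Dirichlet(a₁,…,a_K) with all aᵢ > 1, the mode has j-th component (aⱼ − 1)/(Σaᵢ − K).
Here Σaᵢ = 67 and K = 3, so p_B = (21 − 1)/(67 − 3) = 20/64 ≈ 0.3125.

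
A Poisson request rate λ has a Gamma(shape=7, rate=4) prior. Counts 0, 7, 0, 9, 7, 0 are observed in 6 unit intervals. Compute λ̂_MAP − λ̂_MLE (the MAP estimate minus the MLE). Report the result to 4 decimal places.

MAP − MLE = -0.9333

Σxᵢ = 23. Posterior is Gamma(30, 10); MAP = (30−1)/10 = 29/10 ≈ 2.90000.
MLE = x̄ = 23/6 ≈ 3.83333.
Difference = 29/10 − 23/6 = -14/15 ≈ -0.9333.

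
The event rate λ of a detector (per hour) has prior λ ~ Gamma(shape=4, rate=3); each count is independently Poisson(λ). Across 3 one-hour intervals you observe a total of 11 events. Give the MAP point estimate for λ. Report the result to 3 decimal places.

Σxᵢ = 11, n = 3.
Posterior ∝ λ^3e^(−3λ) · λ^11e^(−3λ) = λ^14e^(−6λ), i.e. Gamma(shape=15, rate=6).
The mode of a Gamma(a, b) with a ≥ 1 (shape–rate) is (a−1)/b = 14/6 ≈ 2.333.

λ̂_MAP = 2.333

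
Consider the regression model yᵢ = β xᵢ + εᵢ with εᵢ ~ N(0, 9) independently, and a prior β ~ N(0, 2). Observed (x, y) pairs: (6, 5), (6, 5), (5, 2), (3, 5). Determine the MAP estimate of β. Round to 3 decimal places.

β̂_MAP = 0.769

log p(β | y) = −Σ(yᵢ − βxᵢ)²/(2·9) − β²/(2·2) + const.
Setting the derivative to zero: Σxᵢ(yᵢ − βxᵢ)/9 − β/2 = 0, so β = Σxᵢyᵢ / (Σxᵢ² + σ²/τ²).
Σxᵢyᵢ = 6·5 + 6·5 + 5·2 + 3·5 = 85; Σxᵢ² = 106; σ²/τ² = 4.5.
β̂_MAP = 85 / (106 + 4.5) = 85/110.5 ≈ 0.769.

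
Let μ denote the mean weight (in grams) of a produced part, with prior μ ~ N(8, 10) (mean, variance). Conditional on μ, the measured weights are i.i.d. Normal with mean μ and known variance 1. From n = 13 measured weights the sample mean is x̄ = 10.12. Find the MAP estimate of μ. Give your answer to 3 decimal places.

μ̂_MAP = 10.104

n = 13, x̄ = 10.12.
For a Normal prior and Normal likelihood with known variance, the posterior is Normal; its mode equals its mean, the precision-weighted average.
Prior precision 1/σ₀² = 1/10 = 0.1; data precision n/σ² = 13/1 = 13.
μ̂ = (0.1·8 + 13·10.12) / (0.1 + 13) = 132.36/13.1 = 6618/655 ≈ 10.104.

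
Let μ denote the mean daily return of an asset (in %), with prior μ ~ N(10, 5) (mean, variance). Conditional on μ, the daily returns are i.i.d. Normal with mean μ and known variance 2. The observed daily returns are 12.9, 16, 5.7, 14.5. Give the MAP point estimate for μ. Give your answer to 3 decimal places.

n = 4; x̄ = (12.9 + 16 + 5.7 + 14.5)/4 = 49.1/4 = 12.275.
For a Normal prior and Normal likelihood with known variance, the posterior is Normal; its mode equals its mean, the precision-weighted average.
Prior precision 1/σ₀² = 1/5 = 0.2; data precision n/σ² = 4/2 = 2.
μ̂ = (0.2·10 + 2·12.275) / (0.2 + 2) = 26.55/2.2 = 531/44 ≈ 12.068.

μ̂_MAP = 12.068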